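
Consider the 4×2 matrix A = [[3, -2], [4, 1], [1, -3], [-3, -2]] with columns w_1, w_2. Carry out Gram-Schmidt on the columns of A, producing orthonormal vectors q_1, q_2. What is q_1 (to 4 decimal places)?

w_1 = (3, 4, 1, -3); ‖w_1‖ = 5.9161, so q_1 = (0.5071, 0.6761, 0.1690, -0.5071).

q_1 = (0.5071, 0.6761, 0.1690, -0.5071)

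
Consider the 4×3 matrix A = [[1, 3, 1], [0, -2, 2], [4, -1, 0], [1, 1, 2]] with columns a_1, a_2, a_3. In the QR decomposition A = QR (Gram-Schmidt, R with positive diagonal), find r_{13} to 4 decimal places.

r_{13} = 0.7071

q_1 = a_1/‖a_1‖ = (1, 0, 4, 1)/4.2426 = (0.2357, 0.0000, 0.9428, 0.2357).
r_{13} = q_1·a_3 = 0.7071.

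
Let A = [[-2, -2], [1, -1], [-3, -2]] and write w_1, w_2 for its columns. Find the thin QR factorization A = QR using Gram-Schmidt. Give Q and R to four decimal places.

q_1 = w_1/‖w_1‖ = (-2, 1, -3)/3.7417 = (-0.5345, 0.2673, -0.8018).
r_{12} = q_1·w_2 = 2.4054.
u_2 = w_2 − 2.4054·q_1 = (-0.7143, -1.6429, -0.0714).
‖u_2‖ = 1.7928, so q_2 = (-0.3984, -0.9163, -0.0398).

Q = [[-0.5345, -0.3984], [0.2673, -0.9163], [-0.8018, -0.0398]], R = [[3.7417, 2.4054], [0.0000, 1.7928]]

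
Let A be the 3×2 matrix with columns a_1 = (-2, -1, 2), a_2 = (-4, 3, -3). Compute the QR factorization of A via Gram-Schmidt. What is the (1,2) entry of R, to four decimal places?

r_{12} = -0.3333

a_1 = (-2, -1, 2); ‖a_1‖ = 3.0000, so q_1 = (-0.6667, -0.3333, 0.6667).
r_{12} = q_1·a_2 = -0.3333.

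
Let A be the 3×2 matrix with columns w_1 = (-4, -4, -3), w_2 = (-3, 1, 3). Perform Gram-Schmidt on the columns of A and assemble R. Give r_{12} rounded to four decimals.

w_1 = (-4, -4, -3); ‖w_1‖ = 6.4031, so e_1 = (-0.6247, -0.6247, -0.4685).
r_{12} = e_1·w_2 = -0.1562.

r_{12} = -0.1562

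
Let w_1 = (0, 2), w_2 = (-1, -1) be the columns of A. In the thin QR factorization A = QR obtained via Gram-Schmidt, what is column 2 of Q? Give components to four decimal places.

e_2 = (-1.0000, 0.0000)

w_1 = (0, 2); ‖w_1‖ = 2.0000, so e_1 = (0.0000, 1.0000).
e_1·w_2 = 0.0000·(-1) + 1.0000·(-1) = -1.0000.
u_2 = w_2 + 1.0000·e_1 = (-1.0000, 0.0000).
‖u_2‖ = 1.0000, so e_2 = (-1.0000, 0.0000).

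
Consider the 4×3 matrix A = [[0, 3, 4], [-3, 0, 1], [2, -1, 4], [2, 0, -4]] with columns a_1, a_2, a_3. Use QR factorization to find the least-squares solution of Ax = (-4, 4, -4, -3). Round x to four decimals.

a_1 = (0, -3, 2, 2); ‖a_1‖ = 4.1231, so e_1 = (0.0000, -0.7276, 0.4851, 0.4851).
e_1·a_2 = 0.0000·3 + (-0.7276)·0 + 0.4851·(-1) + 0.4851·0 = -0.4851.
u_2 = a_2 + 0.4851·e_1 = (3.0000, -0.3529, -0.7647, 0.2353).
‖u_2‖ = 3.1249, so e_2 = (0.9600, -0.1129, -0.2447, 0.0753).
e_1·a_3 = 0.0000·4 + (-0.7276)·1 + 0.4851·4 + 0.4851·(-4) = -0.7276; e_2·a_3 = 0.9600·4 + (-0.1129)·1 + (-0.2447)·4 + 0.0753·(-4) = 2.4472.
u_3 = a_3 + 0.7276·e_1 − 2.4472·e_2 = (1.6506, 0.7470, 4.9518, -3.8313).
‖u_3‖ = 6.5178, so e_3 = (0.2532, 0.1146, 0.7597, -0.5878).
Qᵀb = (-6.3059, -3.5390, -1.8300).
Back-substitute: x_3 = -1.8300/6.5178 = -0.2808.
x_2 = (-3.5390 − 2.4472·(-0.2808))/3.1249 = -0.9126.
x_1 = (-6.3059 + 0.4851·(-0.9126) + 0.7276·(-0.2808))/4.1231 = -1.6863.

x = (-1.6863, -0.9126, -0.2808)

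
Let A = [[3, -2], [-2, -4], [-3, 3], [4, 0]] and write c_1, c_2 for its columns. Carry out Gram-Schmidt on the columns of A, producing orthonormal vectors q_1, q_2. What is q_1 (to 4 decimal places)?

q_1 = c_1/‖c_1‖ = (3, -2, -3, 4)/6.1644 = (0.4867, -0.3244, -0.4867, 0.6489).

q_1 = (0.4867, -0.3244, -0.4867, 0.6489)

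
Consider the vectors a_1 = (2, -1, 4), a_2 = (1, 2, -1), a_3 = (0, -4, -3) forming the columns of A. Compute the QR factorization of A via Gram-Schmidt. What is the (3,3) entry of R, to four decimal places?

r_{33} = 3.7185

a_1 = (2, -1, 4); ‖a_1‖ = 4.5826, so e_1 = (0.4364, -0.2182, 0.8729).
e_1·a_2 = 0.4364·1 + (-0.2182)·2 + 0.8729·(-1) = -0.8729.
u_2 = a_2 + 0.8729·e_1 = (1.3810, 1.8095, -0.2381).
‖u_2‖ = 2.2887, so e_2 = (0.6034, 0.7906, -0.1040).
e_1·a_3 = 0.4364·0 + (-0.2182)·(-4) + 0.8729·(-3) = -1.7457; e_2·a_3 = 0.6034·0 + 0.7906·(-4) + (-0.1040)·(-3) = -2.8505.
u_3 = a_3 + 1.7457·e_1 + 2.8505·e_2 = (2.4818, -2.1273, -1.7727).
r_{33} = ‖u_3‖ = 3.7185.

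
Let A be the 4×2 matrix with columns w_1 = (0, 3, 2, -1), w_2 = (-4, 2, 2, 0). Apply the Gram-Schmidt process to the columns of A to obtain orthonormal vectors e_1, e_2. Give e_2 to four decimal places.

w_1 = (0, 3, 2, -1); ‖w_1‖ = 3.7417, so e_1 = (0.0000, 0.8018, 0.5345, -0.2673).
e_1·w_2 = 0.0000·(-4) + 0.8018·2 + 0.5345·2 + (-0.2673)·0 = 2.6726.
u_2 = w_2 − 2.6726·e_1 = (-4.0000, -0.1429, 0.5714, 0.7143).
‖u_2‖ = 4.1057, so e_2 = (-0.9742, -0.0348, 0.1392, 0.1740).

e_2 = (-0.9742, -0.0348, 0.1392, 0.1740)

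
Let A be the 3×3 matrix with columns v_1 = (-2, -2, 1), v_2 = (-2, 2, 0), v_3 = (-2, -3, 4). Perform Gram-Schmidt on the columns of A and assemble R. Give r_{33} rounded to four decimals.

q_1 = v_1/‖v_1‖ = (-2, -2, 1)/3.0000 = (-0.6667, -0.6667, 0.3333).
r_{12} = q_1·v_2 = 0.0000.
u_2 = v_2 + 0.0000·q_1 = (-2.0000, 2.0000, 0.0000).
‖u_2‖ = 2.8284, so q_2 = (-0.7071, 0.7071, 0.0000).
r_{13} = q_1·v_3 = 4.6667; r_{23} = q_2·v_3 = -0.7071.
u_3 = v_3 − 4.6667·q_1 + 0.7071·q_2 = (0.6111, 0.6111, 2.4444).
r_{33} = ‖u_3‖ = 2.5927.

r_{33} = 2.5927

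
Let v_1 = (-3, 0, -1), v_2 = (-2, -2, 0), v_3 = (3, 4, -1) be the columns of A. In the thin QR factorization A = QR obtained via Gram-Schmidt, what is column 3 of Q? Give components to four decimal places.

v_1 = (-3, 0, -1); ‖v_1‖ = 3.1623, so q_1 = (-0.9487, 0.0000, -0.3162).
q_1·v_2 = (-0.9487)·(-2) + 0.0000·(-2) + (-0.3162)·0 = 1.8974.
u_2 = v_2 − 1.8974·q_1 = (-0.2000, -2.0000, 0.6000).
‖u_2‖ = 2.0976, so q_2 = (-0.0953, -0.9535, 0.2860).
q_1·v_3 = (-0.9487)·3 + 0.0000·4 + (-0.3162)·(-1) = -2.5298; q_2·v_3 = (-0.0953)·3 + (-0.9535)·4 + 0.2860·(-1) = -4.3859.
u_3 = v_3 + 2.5298·q_1 + 4.3859·q_2 = (0.1818, -0.1818, -0.5455).
‖u_3‖ = 0.6030, so q_3 = (0.3015, -0.3015, -0.9045).

q_3 = (0.3015, -0.3015, -0.9045)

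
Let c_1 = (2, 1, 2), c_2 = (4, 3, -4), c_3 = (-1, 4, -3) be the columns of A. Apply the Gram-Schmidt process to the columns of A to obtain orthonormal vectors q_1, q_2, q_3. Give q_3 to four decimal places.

q_3 = (-0.5270, 0.8433, 0.1054)

c_1 = (2, 1, 2); ‖c_1‖ = 3.0000, so q_1 = (0.6667, 0.3333, 0.6667).
q_1·c_2 = 0.6667·4 + 0.3333·3 + 0.6667·(-4) = 1.0000.
u_2 = c_2 − 1.0000·q_1 = (3.3333, 2.6667, -4.6667).
‖u_2‖ = 6.3246, so q_2 = (0.5270, 0.4216, -0.7379).
q_1·c_3 = 0.6667·(-1) + 0.3333·4 + 0.6667·(-3) = -1.3333; q_2·c_3 = 0.5270·(-1) + 0.4216·4 + (-0.7379)·(-3) = 3.3731.
u_3 = c_3 + 1.3333·q_1 − 3.3731·q_2 = (-1.8889, 3.0222, 0.3778).
‖u_3‖ = 3.5839, so q_3 = (-0.5270, 0.8433, 0.1054).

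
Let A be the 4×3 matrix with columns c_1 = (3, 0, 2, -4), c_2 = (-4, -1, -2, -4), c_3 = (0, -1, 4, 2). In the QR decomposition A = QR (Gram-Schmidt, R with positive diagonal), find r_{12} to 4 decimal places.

e_1 = c_1/‖c_1‖ = (3, 0, 2, -4)/5.3852 = (0.5571, 0.0000, 0.3714, -0.7428).
r_{12} = e_1·c_2 = 0.0000.

r_{12} = 0.0000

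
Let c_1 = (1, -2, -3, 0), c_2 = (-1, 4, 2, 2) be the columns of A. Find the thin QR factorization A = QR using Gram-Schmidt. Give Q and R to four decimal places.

e_1 = c_1/‖c_1‖ = (1, -2, -3, 0)/3.7417 = (0.2673, -0.5345, -0.8018, 0.0000).
r_{12} = e_1·c_2 = -4.0089.
u_2 = c_2 + 4.0089·e_1 = (0.0714, 1.8571, -1.2143, 2.0000).
‖u_2‖ = 2.9881, so e_2 = (0.0239, 0.6215, -0.4064, 0.6693).

Q = [[0.2673, 0.0239], [-0.5345, 0.6215], [-0.8018, -0.4064], [0.0000, 0.6693]], R = [[3.7417, -4.0089], [0.0000, 2.9881]]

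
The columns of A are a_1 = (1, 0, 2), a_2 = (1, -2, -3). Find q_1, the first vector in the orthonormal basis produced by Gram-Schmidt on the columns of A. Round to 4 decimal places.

a_1 = (1, 0, 2); ‖a_1‖ = 2.2361, so q_1 = (0.4472, 0.0000, 0.8944).

q_1 = (0.4472, 0.0000, 0.8944)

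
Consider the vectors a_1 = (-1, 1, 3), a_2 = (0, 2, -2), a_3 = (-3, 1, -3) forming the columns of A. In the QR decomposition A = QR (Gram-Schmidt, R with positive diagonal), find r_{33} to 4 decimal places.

r_{33} = 3.2998

q_1 = a_1/‖a_1‖ = (-1, 1, 3)/3.3166 = (-0.3015, 0.3015, 0.9045).
r_{12} = q_1·a_2 = -1.2060.
u_2 = a_2 + 1.2060·q_1 = (-0.3636, 2.3636, -0.9091).
‖u_2‖ = 2.5584, so q_2 = (-0.1421, 0.9239, -0.3553).
r_{13} = q_1·a_3 = -1.5076; r_{23} = q_2·a_3 = 2.4163.
u_3 = a_3 + 1.5076·q_1 − 2.4163·q_2 = (-3.1111, -0.7778, -0.7778).
r_{33} = ‖u_3‖ = 3.2998.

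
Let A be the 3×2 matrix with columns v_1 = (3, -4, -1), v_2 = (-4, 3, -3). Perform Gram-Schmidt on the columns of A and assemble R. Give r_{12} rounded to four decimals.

r_{12} = -4.1184

v_1 = (3, -4, -1); ‖v_1‖ = 5.0990, so e_1 = (0.5883, -0.7845, -0.1961).
r_{12} = e_1·v_2 = -4.1184.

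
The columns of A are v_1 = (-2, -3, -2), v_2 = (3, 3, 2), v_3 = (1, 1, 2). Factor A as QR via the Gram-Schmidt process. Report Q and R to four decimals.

Q = [[-0.4851, 0.8745, 0.0000], [-0.7276, -0.4036, -0.5547], [-0.4851, -0.2691, 0.8321]], R = [[4.1231, -4.6082, -2.1828], [0.0000, 0.8745, -0.0673], [0.0000, 0.0000, 1.1094]]

v_1 = (-2, -3, -2); ‖v_1‖ = 4.1231, so q_1 = (-0.4851, -0.7276, -0.4851).
q_1·v_2 = (-0.4851)·3 + (-0.7276)·3 + (-0.4851)·2 = -4.6082.
u_2 = v_2 + 4.6082·q_1 = (0.7647, -0.3529, -0.2353).
‖u_2‖ = 0.8745, so q_2 = (0.8745, -0.4036, -0.2691).
q_1·v_3 = (-0.4851)·1 + (-0.7276)·1 + (-0.4851)·2 = -2.1828; q_2·v_3 = 0.8745·1 + (-0.4036)·1 + (-0.2691)·2 = -0.0673.
u_3 = v_3 + 2.1828·q_1 + 0.0673·q_2 = (0.0000, -0.6154, 0.9231).
‖u_3‖ = 1.1094, so q_3 = (0.0000, -0.5547, 0.8321).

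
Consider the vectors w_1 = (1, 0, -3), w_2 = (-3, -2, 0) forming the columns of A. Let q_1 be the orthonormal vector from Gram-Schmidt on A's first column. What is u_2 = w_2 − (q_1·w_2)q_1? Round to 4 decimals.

w_1 = (1, 0, -3); ‖w_1‖ = 3.1623, so q_1 = (0.3162, 0.0000, -0.9487).
q_1·w_2 = 0.3162·(-3) + 0.0000·(-2) + (-0.9487)·0 = -0.9487.
u_2 = w_2 + 0.9487·q_1 = (-2.7000, -2.0000, -0.9000).

u_2 = (-2.7000, -2.0000, -0.9000)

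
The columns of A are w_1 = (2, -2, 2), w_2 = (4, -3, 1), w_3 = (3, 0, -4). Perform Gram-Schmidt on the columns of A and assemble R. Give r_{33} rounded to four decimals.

w_1 = (2, -2, 2); ‖w_1‖ = 3.4641, so q_1 = (0.5774, -0.5774, 0.5774).
q_1·w_2 = 0.5774·4 + (-0.5774)·(-3) + 0.5774·1 = 4.6188.
u_2 = w_2 − 4.6188·q_1 = (1.3333, -0.3333, -1.6667).
‖u_2‖ = 2.1602, so q_2 = (0.6172, -0.1543, -0.7715).
q_1·w_3 = 0.5774·3 + (-0.5774)·0 + 0.5774·(-4) = -0.5774; q_2·w_3 = 0.6172·3 + (-0.1543)·0 + (-0.7715)·(-4) = 4.9377.
u_3 = w_3 + 0.5774·q_1 − 4.9377·q_2 = (0.2857, 0.4286, 0.1429).
r_{33} = ‖u_3‖ = 0.5345.

r_{33} = 0.5345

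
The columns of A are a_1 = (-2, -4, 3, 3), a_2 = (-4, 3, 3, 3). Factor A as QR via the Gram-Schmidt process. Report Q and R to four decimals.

Q = [[-0.3244, -0.5305], [-0.6489, 0.7272], [0.4867, 0.3080], [0.4867, 0.3080]], R = [[6.1644, 2.2711], [0.0000, 6.1516]]

e_1 = a_1/‖a_1‖ = (-2, -4, 3, 3)/6.1644 = (-0.3244, -0.6489, 0.4867, 0.4867).
r_{12} = e_1·a_2 = 2.2711.
u_2 = a_2 − 2.2711·e_1 = (-3.2632, 4.4737, 1.8947, 1.8947).
‖u_2‖ = 6.1516, so e_2 = (-0.5305, 0.7272, 0.3080, 0.3080).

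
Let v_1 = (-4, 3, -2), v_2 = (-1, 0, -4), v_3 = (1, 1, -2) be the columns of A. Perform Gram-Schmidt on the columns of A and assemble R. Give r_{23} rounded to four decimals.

v_1 = (-4, 3, -2); ‖v_1‖ = 5.3852, so q_1 = (-0.7428, 0.5571, -0.3714).
q_1·v_2 = (-0.7428)·(-1) + 0.5571·0 + (-0.3714)·(-4) = 2.2283.
u_2 = v_2 − 2.2283·q_1 = (0.6552, -1.2414, -3.1724).
‖u_2‖ = 3.4691, so q_2 = (0.1889, -0.3578, -0.9145).
r_{23} = q_2·v_3 = 1.6600.

r_{23} = 1.6600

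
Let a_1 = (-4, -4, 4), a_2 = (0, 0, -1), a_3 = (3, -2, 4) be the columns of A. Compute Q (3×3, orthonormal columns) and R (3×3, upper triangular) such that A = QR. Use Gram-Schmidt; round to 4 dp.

a_1 = (-4, -4, 4); ‖a_1‖ = 6.9282, so e_1 = (-0.5774, -0.5774, 0.5774).
e_1·a_2 = (-0.5774)·0 + (-0.5774)·0 + 0.5774·(-1) = -0.5774.
u_2 = a_2 + 0.5774·e_1 = (-0.3333, -0.3333, -0.6667).
‖u_2‖ = 0.8165, so e_2 = (-0.4082, -0.4082, -0.8165).
e_1·a_3 = (-0.5774)·3 + (-0.5774)·(-2) + 0.5774·4 = 1.7321; e_2·a_3 = (-0.4082)·3 + (-0.4082)·(-2) + (-0.8165)·4 = -3.6742.
u_3 = a_3 − 1.7321·e_1 + 3.6742·e_2 = (2.5000, -2.5000, 0.0000).
‖u_3‖ = 3.5355, so e_3 = (0.7071, -0.7071, 0.0000).

Q = [[-0.5774, -0.4082, 0.7071], [-0.5774, -0.4082, -0.7071], [0.5774, -0.8165, 0.0000]], R = [[6.9282, -0.5774, 1.7321], [0.0000, 0.8165, -3.6742], [0.0000, 0.0000, 3.5355]]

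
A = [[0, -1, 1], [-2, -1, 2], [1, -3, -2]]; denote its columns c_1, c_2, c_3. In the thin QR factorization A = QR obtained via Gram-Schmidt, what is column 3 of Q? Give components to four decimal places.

c_1 = (0, -2, 1); ‖c_1‖ = 2.2361, so q_1 = (0.0000, -0.8944, 0.4472).
q_1·c_2 = 0.0000·(-1) + (-0.8944)·(-1) + 0.4472·(-3) = -0.4472.
u_2 = c_2 + 0.4472·q_1 = (-1.0000, -1.4000, -2.8000).
‖u_2‖ = 3.2863, so q_2 = (-0.3043, -0.4260, -0.8520).
q_1·c_3 = 0.0000·1 + (-0.8944)·2 + 0.4472·(-2) = -2.6833; q_2·c_3 = (-0.3043)·1 + (-0.4260)·2 + (-0.8520)·(-2) = 0.5477.
u_3 = c_3 + 2.6833·q_1 − 0.5477·q_2 = (1.1667, -0.1667, -0.3333).
‖u_3‖ = 1.2247, so q_3 = (0.9526, -0.1361, -0.2722).

q_3 = (0.9526, -0.1361, -0.2722)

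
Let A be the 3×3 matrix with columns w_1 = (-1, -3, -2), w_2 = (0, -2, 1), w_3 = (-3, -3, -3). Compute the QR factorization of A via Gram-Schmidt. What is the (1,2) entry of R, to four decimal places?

q_1 = w_1/‖w_1‖ = (-1, -3, -2)/3.7417 = (-0.2673, -0.8018, -0.5345).
r_{12} = q_1·w_2 = 1.0690.

r_{12} = 1.0690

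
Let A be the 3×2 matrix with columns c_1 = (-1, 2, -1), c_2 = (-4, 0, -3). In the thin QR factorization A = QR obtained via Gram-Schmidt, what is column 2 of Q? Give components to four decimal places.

e_2 = (-0.6906, -0.5687, -0.4468)

c_1 = (-1, 2, -1); ‖c_1‖ = 2.4495, so e_1 = (-0.4082, 0.8165, -0.4082).
e_1·c_2 = (-0.4082)·(-4) + 0.8165·0 + (-0.4082)·(-3) = 2.8577.
u_2 = c_2 − 2.8577·e_1 = (-2.8333, -2.3333, -1.8333).
‖u_2‖ = 4.1028, so e_2 = (-0.6906, -0.5687, -0.4468).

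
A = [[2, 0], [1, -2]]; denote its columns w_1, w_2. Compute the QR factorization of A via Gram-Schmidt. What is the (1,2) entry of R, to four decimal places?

q_1 = w_1/‖w_1‖ = (2, 1)/2.2361 = (0.8944, 0.4472).
r_{12} = q_1·w_2 = -0.8944.

r_{12} = -0.8944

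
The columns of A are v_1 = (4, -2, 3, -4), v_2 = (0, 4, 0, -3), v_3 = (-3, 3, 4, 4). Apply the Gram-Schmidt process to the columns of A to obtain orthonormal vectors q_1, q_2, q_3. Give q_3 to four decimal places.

q_1 = v_1/‖v_1‖ = (4, -2, 3, -4)/6.7082 = (0.5963, -0.2981, 0.4472, -0.5963).
r_{12} = q_1·v_2 = 0.5963.
u_2 = v_2 − 0.5963·q_1 = (-0.3556, 4.1778, -0.2667, -2.6444).
‖u_2‖ = 4.9643, so q_2 = (-0.0716, 0.8416, -0.0537, -0.5327).
r_{13} = q_1·v_3 = -3.2796; r_{23} = q_2·v_3 = 0.3939.
u_3 = v_3 + 3.2796·q_1 − 0.3939·q_2 = (-1.0162, 1.6907, 5.4878, 2.2543).
‖u_3‖ = 6.2521, so q_3 = (-0.1625, 0.2704, 0.8778, 0.3606).

q_3 = (-0.1625, 0.2704, 0.8778, 0.3606)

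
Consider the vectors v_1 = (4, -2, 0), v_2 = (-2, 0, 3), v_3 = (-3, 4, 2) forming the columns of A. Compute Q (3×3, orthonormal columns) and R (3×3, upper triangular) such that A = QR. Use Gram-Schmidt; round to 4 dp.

Q = [[0.8944, -0.1278, 0.4286], [-0.4472, -0.2556, 0.8571], [0.0000, 0.9583, 0.2857]], R = [[4.4721, -1.7889, -4.4721], [0.0000, 3.1305, 1.2778], [0.0000, 0.0000, 2.7143]]

v_1 = (4, -2, 0); ‖v_1‖ = 4.4721, so q_1 = (0.8944, -0.4472, 0.0000).
q_1·v_2 = 0.8944·(-2) + (-0.4472)·0 + 0.0000·3 = -1.7889.
u_2 = v_2 + 1.7889·q_1 = (-0.4000, -0.8000, 3.0000).
‖u_2‖ = 3.1305, so q_2 = (-0.1278, -0.2556, 0.9583).
q_1·v_3 = 0.8944·(-3) + (-0.4472)·4 + 0.0000·2 = -4.4721; q_2·v_3 = (-0.1278)·(-3) + (-0.2556)·4 + 0.9583·2 = 1.2778.
u_3 = v_3 + 4.4721·q_1 − 1.2778·q_2 = (1.1633, 2.3265, 0.7755).
‖u_3‖ = 2.7143, so q_3 = (0.4286, 0.8571, 0.2857).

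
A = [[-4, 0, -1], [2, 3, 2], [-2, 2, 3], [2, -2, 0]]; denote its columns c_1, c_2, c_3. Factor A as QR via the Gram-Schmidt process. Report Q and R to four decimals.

Q = [[-0.7559, -0.0696, -0.2249], [0.3780, 0.7655, -0.1799], [-0.3780, 0.4523, 0.7985], [0.3780, -0.4523, 0.5286]], R = [[5.2915, -0.3780, 0.3780], [0.0000, 4.1057, 2.9575], [0.0000, 0.0000, 2.2606]]

e_1 = c_1/‖c_1‖ = (-4, 2, -2, 2)/5.2915 = (-0.7559, 0.3780, -0.3780, 0.3780).
r_{12} = e_1·c_2 = -0.3780.
u_2 = c_2 + 0.3780·e_1 = (-0.2857, 3.1429, 1.8571, -1.8571).
‖u_2‖ = 4.1057, so e_2 = (-0.0696, 0.7655, 0.4523, -0.4523).
r_{13} = e_1·c_3 = 0.3780; r_{23} = e_2·c_3 = 2.9575.
u_3 = c_3 − 0.3780·e_1 − 2.9575·e_2 = (-0.5085, -0.4068, 1.8051, 1.1949).
‖u_3‖ = 2.2606, so e_3 = (-0.2249, -0.1799, 0.7985, 0.5286).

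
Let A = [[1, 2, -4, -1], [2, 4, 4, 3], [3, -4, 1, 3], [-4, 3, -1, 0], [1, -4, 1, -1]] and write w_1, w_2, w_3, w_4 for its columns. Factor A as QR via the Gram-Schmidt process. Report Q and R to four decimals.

Q = [[0.1796, 0.3630, -0.8373, -0.0144], [0.3592, 0.7259, 0.5146, 0.0141], [0.5388, -0.3176, 0.0029, 0.7753], [-0.7184, 0.0953, 0.0903, 0.4834], [0.1796, -0.4809, 0.1608, -0.4059]], R = [[5.5678, -3.2329, 2.1553, 2.3349], [0.0000, 7.1097, 0.5581, 1.3430], [0.0000, 0.0000, 5.4812, 2.2291], [0.0000, 0.0000, 0.0000, 2.7885]]

w_1 = (1, 2, 3, -4, 1); ‖w_1‖ = 5.5678, so q_1 = (0.1796, 0.3592, 0.5388, -0.7184, 0.1796).
q_1·w_2 = 0.1796·2 + 0.3592·4 + 0.5388·(-4) + (-0.7184)·3 + 0.1796·(-4) = -3.2329.
u_2 = w_2 + 3.2329·q_1 = (2.5806, 5.1613, -2.2581, 0.6774, -3.4194).
‖u_2‖ = 7.1097, so q_2 = (0.3630, 0.7259, -0.3176, 0.0953, -0.4809).
q_1·w_3 = 0.1796·(-4) + 0.3592·4 + 0.5388·1 + (-0.7184)·(-1) + 0.1796·1 = 2.1553; q_2·w_3 = 0.3630·(-4) + 0.7259·4 + (-0.3176)·1 + 0.0953·(-1) + (-0.4809)·1 = 0.5581.
u_3 = w_3 − 2.1553·q_1 − 0.5581·q_2 = (-4.5897, 2.8207, 0.0160, 0.4952, 0.8813).
‖u_3‖ = 5.4812, so q_3 = (-0.8373, 0.5146, 0.0029, 0.0903, 0.1608).
q_1·w_4 = 0.1796·(-1) + 0.3592·3 + 0.5388·3 + (-0.7184)·0 + 0.1796·(-1) = 2.3349; q_2·w_4 = 0.3630·(-1) + 0.7259·3 + (-0.3176)·3 + 0.0953·0 + (-0.4809)·(-1) = 1.3430; q_3·w_4 = (-0.8373)·(-1) + 0.5146·3 + 0.0029·3 + 0.0903·0 + 0.1608·(-1) = 2.2291.
u_4 = w_4 − 2.3349·q_1 − 1.3430·q_2 − 2.2291·q_3 = (-0.0403, 0.0392, 2.1620, 1.3481, -1.1319).
‖u_4‖ = 2.7885, so q_4 = (-0.0144, 0.0141, 0.7753, 0.4834, -0.4059).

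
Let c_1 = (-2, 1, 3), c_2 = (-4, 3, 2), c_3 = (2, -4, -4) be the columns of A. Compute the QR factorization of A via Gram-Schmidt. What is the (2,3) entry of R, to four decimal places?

r_{23} = -1.2848

c_1 = (-2, 1, 3); ‖c_1‖ = 3.7417, so e_1 = (-0.5345, 0.2673, 0.8018).
e_1·c_2 = (-0.5345)·(-4) + 0.2673·3 + 0.8018·2 = 4.5434.
u_2 = c_2 − 4.5434·e_1 = (-1.5714, 1.7857, -1.6429).
‖u_2‖ = 2.8909, so e_2 = (-0.5436, 0.6177, -0.5683).
r_{23} = e_2·c_3 = -1.2848.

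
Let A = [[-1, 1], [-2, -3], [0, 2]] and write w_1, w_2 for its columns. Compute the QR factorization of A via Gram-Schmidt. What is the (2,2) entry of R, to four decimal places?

r_{22} = 3.0000

w_1 = (-1, -2, 0); ‖w_1‖ = 2.2361, so q_1 = (-0.4472, -0.8944, 0.0000).
q_1·w_2 = (-0.4472)·1 + (-0.8944)·(-3) + 0.0000·2 = 2.2361.
u_2 = w_2 − 2.2361·q_1 = (2.0000, -1.0000, 2.0000).
r_{22} = ‖u_2‖ = 3.0000.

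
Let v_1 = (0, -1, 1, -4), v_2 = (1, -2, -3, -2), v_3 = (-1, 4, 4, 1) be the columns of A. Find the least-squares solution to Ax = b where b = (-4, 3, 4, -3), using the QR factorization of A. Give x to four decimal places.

v_1 = (0, -1, 1, -4); ‖v_1‖ = 4.2426, so q_1 = (0.0000, -0.2357, 0.2357, -0.9428).
q_1·v_2 = 0.0000·1 + (-0.2357)·(-2) + 0.2357·(-3) + (-0.9428)·(-2) = 1.6499.
u_2 = v_2 − 1.6499·q_1 = (1.0000, -1.6111, -3.3889, -0.4444).
‖u_2‖ = 3.9087, so q_2 = (0.2558, -0.4122, -0.8670, -0.1137).
q_1·v_3 = 0.0000·(-1) + (-0.2357)·4 + 0.2357·4 + (-0.9428)·1 = -0.9428; q_2·v_3 = 0.2558·(-1) + (-0.4122)·4 + (-0.8670)·4 + (-0.1137)·1 = -5.4864.
u_3 = v_3 + 0.9428·q_1 + 5.4864·q_2 = (0.4036, 1.5164, -0.5345, -0.5127).
‖u_3‖ = 1.7352, so q_3 = (0.2326, 0.8739, -0.3081, -0.2955).
Qᵀb = (3.0641, -5.3869, 1.3454).
Back-substitute: x_3 = 1.3454/1.7352 = 0.7754.
x_2 = (-5.3869 + 5.4864·0.7754)/3.9087 = -0.2899.
x_1 = (3.0641 − 1.6499·(-0.2899) + 0.9428·0.7754)/4.2426 = 1.0072.

x = (1.0072, -0.2899, 0.7754)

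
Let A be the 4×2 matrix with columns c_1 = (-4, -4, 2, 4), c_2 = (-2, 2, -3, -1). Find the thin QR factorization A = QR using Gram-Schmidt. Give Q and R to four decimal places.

e_1 = c_1/‖c_1‖ = (-4, -4, 2, 4)/7.2111 = (-0.5547, -0.5547, 0.2774, 0.5547).
r_{12} = e_1·c_2 = -1.3868.
u_2 = c_2 + 1.3868·e_1 = (-2.7692, 1.2308, -2.6154, -0.2308).
‖u_2‖ = 4.0096, so e_2 = (-0.6906, 0.3070, -0.6523, -0.0576).

Q = [[-0.5547, -0.6906], [-0.5547, 0.3070], [0.2774, -0.6523], [0.5547, -0.0576]], R = [[7.2111, -1.3868], [0.0000, 4.0096]]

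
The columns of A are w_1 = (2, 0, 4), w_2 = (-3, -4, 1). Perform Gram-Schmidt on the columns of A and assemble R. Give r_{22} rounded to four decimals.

r_{22} = 5.0794

w_1 = (2, 0, 4); ‖w_1‖ = 4.4721, so q_1 = (0.4472, 0.0000, 0.8944).
q_1·w_2 = 0.4472·(-3) + 0.0000·(-4) + 0.8944·1 = -0.4472.
u_2 = w_2 + 0.4472·q_1 = (-2.8000, -4.0000, 1.4000).
r_{22} = ‖u_2‖ = 5.0794.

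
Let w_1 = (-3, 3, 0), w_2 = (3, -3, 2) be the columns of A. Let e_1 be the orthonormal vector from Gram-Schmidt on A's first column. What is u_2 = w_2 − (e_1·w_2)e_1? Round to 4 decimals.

w_1 = (-3, 3, 0); ‖w_1‖ = 4.2426, so e_1 = (-0.7071, 0.7071, 0.0000).
e_1·w_2 = (-0.7071)·3 + 0.7071·(-3) + 0.0000·2 = -4.2426.
u_2 = w_2 + 4.2426·e_1 = (0.0000, 0.0000, 2.0000).

u_2 = (0.0000, 0.0000, 2.0000)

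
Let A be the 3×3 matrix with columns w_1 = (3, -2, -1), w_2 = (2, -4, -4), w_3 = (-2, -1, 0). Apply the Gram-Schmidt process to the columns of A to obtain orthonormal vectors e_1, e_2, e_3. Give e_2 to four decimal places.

w_1 = (3, -2, -1); ‖w_1‖ = 3.7417, so e_1 = (0.8018, -0.5345, -0.2673).
e_1·w_2 = 0.8018·2 + (-0.5345)·(-4) + (-0.2673)·(-4) = 4.8107.
u_2 = w_2 − 4.8107·e_1 = (-1.8571, -1.4286, -2.7143).
‖u_2‖ = 3.5857, so e_2 = (-0.5179, -0.3984, -0.7570).

e_2 = (-0.5179, -0.3984, -0.7570)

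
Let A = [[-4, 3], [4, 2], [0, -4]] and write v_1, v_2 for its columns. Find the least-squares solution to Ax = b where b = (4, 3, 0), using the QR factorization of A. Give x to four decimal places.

x = (-0.0482, 0.6140)

v_1 = (-4, 4, 0); ‖v_1‖ = 5.6569, so e_1 = (-0.7071, 0.7071, 0.0000).
e_1·v_2 = (-0.7071)·3 + 0.7071·2 + 0.0000·(-4) = -0.7071.
u_2 = v_2 + 0.7071·e_1 = (2.5000, 2.5000, -4.0000).
‖u_2‖ = 5.3385, so e_2 = (0.4683, 0.4683, -0.7493).
Qᵀb = (-0.7071, 3.2781).
Back-substitute: x_2 = 3.2781/5.3385 = 0.6140.
x_1 = (-0.7071 + 0.7071·0.6140)/5.6569 = -0.0482.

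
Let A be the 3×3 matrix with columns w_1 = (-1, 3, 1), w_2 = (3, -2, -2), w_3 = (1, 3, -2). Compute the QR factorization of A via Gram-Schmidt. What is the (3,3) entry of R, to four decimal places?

w_1 = (-1, 3, 1); ‖w_1‖ = 3.3166, so q_1 = (-0.3015, 0.9045, 0.3015).
q_1·w_2 = (-0.3015)·3 + 0.9045·(-2) + 0.3015·(-2) = -3.3166.
u_2 = w_2 + 3.3166·q_1 = (2.0000, 1.0000, -1.0000).
‖u_2‖ = 2.4495, so q_2 = (0.8165, 0.4082, -0.4082).
q_1·w_3 = (-0.3015)·1 + 0.9045·3 + 0.3015·(-2) = 1.8091; q_2·w_3 = 0.8165·1 + 0.4082·3 + (-0.4082)·(-2) = 2.8577.
u_3 = w_3 − 1.8091·q_1 − 2.8577·q_2 = (-0.7879, 0.1970, -1.3788).
r_{33} = ‖u_3‖ = 1.6002.

r_{33} = 1.6002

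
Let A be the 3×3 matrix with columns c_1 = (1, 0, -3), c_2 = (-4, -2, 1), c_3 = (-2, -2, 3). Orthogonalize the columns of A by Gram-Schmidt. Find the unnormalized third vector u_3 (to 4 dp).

u_3 = (0.5963, -1.0932, 0.1988)

e_1 = c_1/‖c_1‖ = (1, 0, -3)/3.1623 = (0.3162, 0.0000, -0.9487).
r_{12} = e_1·c_2 = -2.2136.
u_2 = c_2 + 2.2136·e_1 = (-3.3000, -2.0000, -1.1000).
‖u_2‖ = 4.0125, so e_2 = (-0.8224, -0.4984, -0.2741).
r_{13} = e_1·c_3 = -3.4785; r_{23} = e_2·c_3 = 1.8193.
u_3 = c_3 + 3.4785·e_1 − 1.8193·e_2 = (0.5963, -1.0932, 0.1988).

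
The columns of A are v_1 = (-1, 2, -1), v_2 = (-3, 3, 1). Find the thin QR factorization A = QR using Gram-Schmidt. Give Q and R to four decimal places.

q_1 = v_1/‖v_1‖ = (-1, 2, -1)/2.4495 = (-0.4082, 0.8165, -0.4082).
r_{12} = q_1·v_2 = 3.2660.
u_2 = v_2 − 3.2660·q_1 = (-1.6667, 0.3333, 2.3333).
‖u_2‖ = 2.8868, so q_2 = (-0.5774, 0.1155, 0.8083).

Q = [[-0.4082, -0.5774], [0.8165, 0.1155], [-0.4082, 0.8083]], R = [[2.4495, 3.2660], [0.0000, 2.8868]]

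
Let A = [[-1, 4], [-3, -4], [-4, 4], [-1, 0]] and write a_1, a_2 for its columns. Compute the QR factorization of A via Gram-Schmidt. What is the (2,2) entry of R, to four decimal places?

q_1 = a_1/‖a_1‖ = (-1, -3, -4, -1)/5.1962 = (-0.1925, -0.5774, -0.7698, -0.1925).
r_{12} = q_1·a_2 = -1.5396.
u_2 = a_2 + 1.5396·q_1 = (3.7037, -4.8889, 2.8148, -0.2963).
r_{22} = ‖u_2‖ = 6.7550.

r_{22} = 6.7550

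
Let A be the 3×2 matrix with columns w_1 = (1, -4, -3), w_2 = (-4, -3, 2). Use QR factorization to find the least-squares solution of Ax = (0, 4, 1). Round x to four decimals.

x = (-0.7080, -0.2960)

q_1 = w_1/‖w_1‖ = (1, -4, -3)/5.0990 = (0.1961, -0.7845, -0.5883).
r_{12} = q_1·w_2 = 0.3922.
u_2 = w_2 − 0.3922·q_1 = (-4.0769, -2.6923, 2.2308).
‖u_2‖ = 5.3709, so q_2 = (-0.7591, -0.5013, 0.4153).
Qᵀb = (-3.7262, -1.5898).
Back-substitute: x_2 = -1.5898/5.3709 = -0.2960.
x_1 = (-3.7262 − 0.3922·(-0.2960))/5.0990 = -0.7080.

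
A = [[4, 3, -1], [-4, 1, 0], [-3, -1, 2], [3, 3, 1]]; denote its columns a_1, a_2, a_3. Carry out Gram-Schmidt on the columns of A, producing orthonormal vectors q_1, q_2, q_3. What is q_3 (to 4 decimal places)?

q_3 = (-0.2393, -0.3291, 0.7030, 0.5833)

q_1 = a_1/‖a_1‖ = (4, -4, -3, 3)/7.0711 = (0.5657, -0.5657, -0.4243, 0.4243).
r_{12} = q_1·a_2 = 2.8284.
u_2 = a_2 − 2.8284·q_1 = (1.4000, 2.6000, 0.2000, 1.8000).
‖u_2‖ = 3.4641, so q_2 = (0.4041, 0.7506, 0.0577, 0.5196).
r_{13} = q_1·a_3 = -0.9899; r_{23} = q_2·a_3 = 0.2309.
u_3 = a_3 + 0.9899·q_1 − 0.2309·q_2 = (-0.5333, -0.7333, 1.5667, 1.3000).
‖u_3‖ = 2.2286, so q_3 = (-0.2393, -0.3291, 0.7030, 0.5833).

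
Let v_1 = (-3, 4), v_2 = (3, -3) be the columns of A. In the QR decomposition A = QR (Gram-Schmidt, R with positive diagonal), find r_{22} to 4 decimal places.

r_{22} = 0.6000

e_1 = v_1/‖v_1‖ = (-3, 4)/5.0000 = (-0.6000, 0.8000).
r_{12} = e_1·v_2 = -4.2000.
u_2 = v_2 + 4.2000·e_1 = (0.4800, 0.3600).
r_{22} = ‖u_2‖ = 0.6000.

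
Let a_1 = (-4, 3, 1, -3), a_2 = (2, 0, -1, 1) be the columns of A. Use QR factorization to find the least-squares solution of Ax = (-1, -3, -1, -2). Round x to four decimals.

a_1 = (-4, 3, 1, -3); ‖a_1‖ = 5.9161, so q_1 = (-0.6761, 0.5071, 0.1690, -0.5071).
q_1·a_2 = (-0.6761)·2 + 0.5071·0 + 0.1690·(-1) + (-0.5071)·1 = -2.0284.
u_2 = a_2 + 2.0284·q_1 = (0.6286, 1.0286, -0.6571, -0.0286).
‖u_2‖ = 1.3732, so q_2 = (0.4577, 0.7490, -0.4785, -0.0208).
Qᵀb = (0.0000, -2.1847).
Back-substitute: x_2 = -2.1847/1.3732 = -1.5909.
x_1 = (0.0000 + 2.0284·(-1.5909))/5.9161 = -0.5455.

x = (-0.5455, -1.5909)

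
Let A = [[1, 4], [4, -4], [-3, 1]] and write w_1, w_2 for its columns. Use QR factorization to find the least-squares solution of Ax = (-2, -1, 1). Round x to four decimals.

x = (-0.5403, -0.3365)

w_1 = (1, 4, -3); ‖w_1‖ = 5.0990, so e_1 = (0.1961, 0.7845, -0.5883).
e_1·w_2 = 0.1961·4 + 0.7845·(-4) + (-0.5883)·1 = -2.9417.
u_2 = w_2 + 2.9417·e_1 = (4.5769, -1.6923, -0.7308).
‖u_2‖ = 4.9342, so e_2 = (0.9276, -0.3430, -0.1481).
Qᵀb = (-1.7650, -1.6603).
Back-substitute: x_2 = -1.6603/4.9342 = -0.3365.
x_1 = (-1.7650 + 2.9417·(-0.3365))/5.0990 = -0.5403.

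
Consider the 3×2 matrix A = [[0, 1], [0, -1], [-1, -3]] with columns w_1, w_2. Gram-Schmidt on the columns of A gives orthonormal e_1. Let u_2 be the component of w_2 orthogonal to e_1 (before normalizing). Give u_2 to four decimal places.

u_2 = (1.0000, -1.0000, 0.0000)

w_1 = (0, 0, -1); ‖w_1‖ = 1.0000, so e_1 = (0.0000, 0.0000, -1.0000).
e_1·w_2 = 0.0000·1 + 0.0000·(-1) + (-1.0000)·(-3) = 3.0000.
u_2 = w_2 − 3.0000·e_1 = (1.0000, -1.0000, 0.0000).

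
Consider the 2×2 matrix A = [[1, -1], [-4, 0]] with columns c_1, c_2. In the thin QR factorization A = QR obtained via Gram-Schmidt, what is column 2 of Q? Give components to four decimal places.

c_1 = (1, -4); ‖c_1‖ = 4.1231, so e_1 = (0.2425, -0.9701).
e_1·c_2 = 0.2425·(-1) + (-0.9701)·0 = -0.2425.
u_2 = c_2 + 0.2425·e_1 = (-0.9412, -0.2353).
‖u_2‖ = 0.9701, so e_2 = (-0.9701, -0.2425).

e_2 = (-0.9701, -0.2425)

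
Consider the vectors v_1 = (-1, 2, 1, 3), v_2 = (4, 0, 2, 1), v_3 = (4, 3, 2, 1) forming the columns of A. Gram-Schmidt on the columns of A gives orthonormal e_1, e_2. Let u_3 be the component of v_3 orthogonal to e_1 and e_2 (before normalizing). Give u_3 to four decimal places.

u_3 = (0.4777, 2.1975, -0.3631, -1.1847)

e_1 = v_1/‖v_1‖ = (-1, 2, 1, 3)/3.8730 = (-0.2582, 0.5164, 0.2582, 0.7746).
r_{12} = e_1·v_2 = 0.2582.
u_2 = v_2 − 0.2582·e_1 = (4.0667, -0.1333, 1.9333, 0.8000).
‖u_2‖ = 4.5753, so e_2 = (0.8888, -0.0291, 0.4226, 0.1749).
r_{13} = e_1·v_3 = 1.8074; r_{23} = e_2·v_3 = 4.4879.
u_3 = v_3 − 1.8074·e_1 − 4.4879·e_2 = (0.4777, 2.1975, -0.3631, -1.1847).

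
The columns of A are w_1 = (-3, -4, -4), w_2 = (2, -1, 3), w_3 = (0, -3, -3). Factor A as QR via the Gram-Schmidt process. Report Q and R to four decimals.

Q = [[-0.4685, 0.3213, 0.8230], [-0.6247, -0.7792, -0.0514], [-0.6247, 0.5382, -0.5658]], R = [[6.4031, -2.1864, 3.7482], [0.0000, 3.0364, 0.7229], [0.0000, 0.0000, 1.8516]]

w_1 = (-3, -4, -4); ‖w_1‖ = 6.4031, so e_1 = (-0.4685, -0.6247, -0.6247).
e_1·w_2 = (-0.4685)·2 + (-0.6247)·(-1) + (-0.6247)·3 = -2.1864.
u_2 = w_2 + 2.1864·e_1 = (0.9756, -2.3659, 1.6341).
‖u_2‖ = 3.0364, so e_2 = (0.3213, -0.7792, 0.5382).
e_1·w_3 = (-0.4685)·0 + (-0.6247)·(-3) + (-0.6247)·(-3) = 3.7482; e_2·w_3 = 0.3213·0 + (-0.7792)·(-3) + 0.5382·(-3) = 0.7229.
u_3 = w_3 − 3.7482·e_1 − 0.7229·e_2 = (1.5238, -0.0952, -1.0476).
‖u_3‖ = 1.8516, so e_3 = (0.8230, -0.0514, -0.5658).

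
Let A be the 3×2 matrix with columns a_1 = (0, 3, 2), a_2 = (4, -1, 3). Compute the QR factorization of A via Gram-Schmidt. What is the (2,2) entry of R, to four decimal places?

a_1 = (0, 3, 2); ‖a_1‖ = 3.6056, so q_1 = (0.0000, 0.8321, 0.5547).
q_1·a_2 = 0.0000·4 + 0.8321·(-1) + 0.5547·3 = 0.8321.
u_2 = a_2 − 0.8321·q_1 = (4.0000, -1.6923, 2.5385).
r_{22} = ‖u_2‖ = 5.0307.

r_{22} = 5.0307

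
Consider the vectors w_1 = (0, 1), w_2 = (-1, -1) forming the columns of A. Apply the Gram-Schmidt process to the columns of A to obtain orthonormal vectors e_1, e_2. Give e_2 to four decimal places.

w_1 = (0, 1); ‖w_1‖ = 1.0000, so e_1 = (0.0000, 1.0000).
e_1·w_2 = 0.0000·(-1) + 1.0000·(-1) = -1.0000.
u_2 = w_2 + 1.0000·e_1 = (-1.0000, 0.0000).
‖u_2‖ = 1.0000, so e_2 = (-1.0000, 0.0000).

e_2 = (-1.0000, 0.0000)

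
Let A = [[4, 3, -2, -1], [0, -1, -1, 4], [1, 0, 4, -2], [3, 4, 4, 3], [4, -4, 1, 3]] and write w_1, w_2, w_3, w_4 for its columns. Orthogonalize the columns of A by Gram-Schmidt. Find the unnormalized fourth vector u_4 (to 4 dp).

u_4 = (-1.6972, 3.8048, -2.6081, 2.6134, 0.3892)

e_1 = w_1/‖w_1‖ = (4, 0, 1, 3, 4)/6.4807 = (0.6172, 0.0000, 0.1543, 0.4629, 0.6172).
r_{12} = e_1·w_2 = 1.2344.
u_2 = w_2 − 1.2344·e_1 = (2.2381, -1.0000, -0.1905, 3.4286, -4.7619).
‖u_2‖ = 6.3621, so e_2 = (0.3518, -0.1572, -0.0299, 0.5389, -0.7485).
r_{13} = e_1·w_3 = 1.8516; r_{23} = e_2·w_3 = 0.7410.
u_3 = w_3 − 1.8516·e_1 − 0.7410·e_2 = (-3.4035, -0.8835, 3.7365, 2.7435, 0.4118).
‖u_3‖ = 5.8329, so e_3 = (-0.5835, -0.1515, 0.6406, 0.4704, 0.0706).
r_{14} = e_1·w_4 = 2.3146; r_{24} = e_2·w_4 = -1.5494; r_{34} = e_3·w_4 = 0.3193.
u_4 = w_4 − 2.3146·e_1 + 1.5494·e_2 − 0.3193·e_3 = (-1.6972, 3.8048, -2.6081, 2.6134, 0.3892).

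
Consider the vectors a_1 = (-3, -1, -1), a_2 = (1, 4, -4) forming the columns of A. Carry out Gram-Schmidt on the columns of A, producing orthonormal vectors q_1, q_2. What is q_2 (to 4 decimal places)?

q_2 = (0.0321, 0.6570, -0.7532)

a_1 = (-3, -1, -1); ‖a_1‖ = 3.3166, so q_1 = (-0.9045, -0.3015, -0.3015).
q_1·a_2 = (-0.9045)·1 + (-0.3015)·4 + (-0.3015)·(-4) = -0.9045.
u_2 = a_2 + 0.9045·q_1 = (0.1818, 3.7273, -4.2727).
‖u_2‖ = 5.6729, so q_2 = (0.0321, 0.6570, -0.7532).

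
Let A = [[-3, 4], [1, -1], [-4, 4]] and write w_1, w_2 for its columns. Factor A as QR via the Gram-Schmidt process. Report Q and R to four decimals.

Q = [[-0.5883, 0.8086], [0.1961, 0.1427], [-0.7845, -0.5708]], R = [[5.0990, -5.6874], [0.0000, 0.8086]]

w_1 = (-3, 1, -4); ‖w_1‖ = 5.0990, so q_1 = (-0.5883, 0.1961, -0.7845).
q_1·w_2 = (-0.5883)·4 + 0.1961·(-1) + (-0.7845)·4 = -5.6874.
u_2 = w_2 + 5.6874·q_1 = (0.6538, 0.1154, -0.4615).
‖u_2‖ = 0.8086, so q_2 = (0.8086, 0.1427, -0.5708).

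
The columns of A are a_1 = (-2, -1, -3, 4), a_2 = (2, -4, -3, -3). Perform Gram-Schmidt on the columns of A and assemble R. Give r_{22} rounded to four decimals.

r_{22} = 6.1400

e_1 = a_1/‖a_1‖ = (-2, -1, -3, 4)/5.4772 = (-0.3651, -0.1826, -0.5477, 0.7303).
r_{12} = e_1·a_2 = -0.5477.
u_2 = a_2 + 0.5477·e_1 = (1.8000, -4.1000, -3.3000, -2.6000).
r_{22} = ‖u_2‖ = 6.1400.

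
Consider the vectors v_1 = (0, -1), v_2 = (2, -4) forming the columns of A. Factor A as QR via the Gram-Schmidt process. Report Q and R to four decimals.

v_1 = (0, -1); ‖v_1‖ = 1.0000, so q_1 = (0.0000, -1.0000).
q_1·v_2 = 0.0000·2 + (-1.0000)·(-4) = 4.0000.
u_2 = v_2 − 4.0000·q_1 = (2.0000, 0.0000).
‖u_2‖ = 2.0000, so q_2 = (1.0000, 0.0000).

Q = [[0.0000, 1.0000], [-1.0000, 0.0000]], R = [[1.0000, 4.0000], [0.0000, 2.0000]]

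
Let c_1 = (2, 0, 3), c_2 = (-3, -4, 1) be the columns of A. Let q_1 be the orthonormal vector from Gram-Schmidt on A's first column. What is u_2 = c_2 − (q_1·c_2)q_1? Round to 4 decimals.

c_1 = (2, 0, 3); ‖c_1‖ = 3.6056, so q_1 = (0.5547, 0.0000, 0.8321).
q_1·c_2 = 0.5547·(-3) + 0.0000·(-4) + 0.8321·1 = -0.8321.
u_2 = c_2 + 0.8321·q_1 = (-2.5385, -4.0000, 1.6923).

u_2 = (-2.5385, -4.0000, 1.6923)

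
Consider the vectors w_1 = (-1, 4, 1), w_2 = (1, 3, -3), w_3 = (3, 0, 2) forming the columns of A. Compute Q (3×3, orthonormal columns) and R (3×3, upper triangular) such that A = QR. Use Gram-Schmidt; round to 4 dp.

Q = [[-0.2357, 0.3675, 0.8996], [0.9428, 0.3110, 0.1200], [0.2357, -0.8765, 0.4198]], R = [[4.2426, 1.8856, -0.2357], [0.0000, 3.9299, -0.6503], [0.0000, 0.0000, 3.5386]]

w_1 = (-1, 4, 1); ‖w_1‖ = 4.2426, so e_1 = (-0.2357, 0.9428, 0.2357).
e_1·w_2 = (-0.2357)·1 + 0.9428·3 + 0.2357·(-3) = 1.8856.
u_2 = w_2 − 1.8856·e_1 = (1.4444, 1.2222, -3.4444).
‖u_2‖ = 3.9299, so e_2 = (0.3675, 0.3110, -0.8765).
e_1·w_3 = (-0.2357)·3 + 0.9428·0 + 0.2357·2 = -0.2357; e_2·w_3 = 0.3675·3 + 0.3110·0 + (-0.8765)·2 = -0.6503.
u_3 = w_3 + 0.2357·e_1 + 0.6503·e_2 = (3.1835, 0.4245, 1.4856).
‖u_3‖ = 3.5386, so e_3 = (0.8996, 0.1200, 0.4198).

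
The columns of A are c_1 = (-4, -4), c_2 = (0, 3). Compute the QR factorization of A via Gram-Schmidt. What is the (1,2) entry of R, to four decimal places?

r_{12} = -2.1213

c_1 = (-4, -4); ‖c_1‖ = 5.6569, so e_1 = (-0.7071, -0.7071).
r_{12} = e_1·c_2 = -2.1213.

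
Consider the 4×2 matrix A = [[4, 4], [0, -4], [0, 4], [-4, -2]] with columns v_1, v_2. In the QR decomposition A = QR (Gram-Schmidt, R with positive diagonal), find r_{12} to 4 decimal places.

e_1 = v_1/‖v_1‖ = (4, 0, 0, -4)/5.6569 = (0.7071, 0.0000, 0.0000, -0.7071).
r_{12} = e_1·v_2 = 4.2426.

r_{12} = 4.2426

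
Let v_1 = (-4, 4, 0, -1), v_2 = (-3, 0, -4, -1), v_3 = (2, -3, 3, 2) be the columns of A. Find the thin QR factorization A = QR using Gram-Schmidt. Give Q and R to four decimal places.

v_1 = (-4, 4, 0, -1); ‖v_1‖ = 5.7446, so q_1 = (-0.6963, 0.6963, 0.0000, -0.1741).
q_1·v_2 = (-0.6963)·(-3) + 0.6963·0 + 0.0000·(-4) + (-0.1741)·(-1) = 2.2630.
u_2 = v_2 − 2.2630·q_1 = (-1.4242, -1.5758, -4.0000, -0.6061).
‖u_2‖ = 4.5693, so q_2 = (-0.3117, -0.3449, -0.8754, -0.1326).
q_1·v_3 = (-0.6963)·2 + 0.6963·(-3) + 0.0000·3 + (-0.1741)·2 = -3.8297; q_2·v_3 = (-0.3117)·2 + (-0.3449)·(-3) + (-0.8754)·3 + (-0.1326)·2 = -2.4803.
u_3 = v_3 + 3.8297·q_1 + 2.4803·q_2 = (-1.4398, -1.1887, 0.8287, 1.0044).
‖u_3‖ = 2.2763, so q_3 = (-0.6325, -0.5222, 0.3641, 0.4412).

Q = [[-0.6963, -0.3117, -0.6325], [0.6963, -0.3449, -0.5222], [0.0000, -0.8754, 0.3641], [-0.1741, -0.1326, 0.4412]], R = [[5.7446, 2.2630, -3.8297], [0.0000, 4.5693, -2.4803], [0.0000, 0.0000, 2.2763]]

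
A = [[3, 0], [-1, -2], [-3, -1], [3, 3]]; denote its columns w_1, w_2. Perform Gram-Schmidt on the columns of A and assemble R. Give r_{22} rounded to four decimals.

w_1 = (3, -1, -3, 3); ‖w_1‖ = 5.2915, so q_1 = (0.5669, -0.1890, -0.5669, 0.5669).
q_1·w_2 = 0.5669·0 + (-0.1890)·(-2) + (-0.5669)·(-1) + 0.5669·3 = 2.6458.
u_2 = w_2 − 2.6458·q_1 = (-1.5000, -1.5000, 0.5000, 1.5000).
r_{22} = ‖u_2‖ = 2.6458.

r_{22} = 2.6458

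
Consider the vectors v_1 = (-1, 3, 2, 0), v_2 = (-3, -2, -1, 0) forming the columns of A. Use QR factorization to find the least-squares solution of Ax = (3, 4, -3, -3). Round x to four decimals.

x = (-0.1637, -1.0585)

v_1 = (-1, 3, 2, 0); ‖v_1‖ = 3.7417, so q_1 = (-0.2673, 0.8018, 0.5345, 0.0000).
q_1·v_2 = (-0.2673)·(-3) + 0.8018·(-2) + 0.5345·(-1) + 0.0000·0 = -1.3363.
u_2 = v_2 + 1.3363·q_1 = (-3.3571, -0.9286, -0.2857, 0.0000).
‖u_2‖ = 3.4949, so q_2 = (-0.9606, -0.2657, -0.0818, 0.0000).
Qᵀb = (0.8018, -3.6993).
Back-substitute: x_2 = -3.6993/3.4949 = -1.0585.
x_1 = (0.8018 + 1.3363·(-1.0585))/3.7417 = -0.1637.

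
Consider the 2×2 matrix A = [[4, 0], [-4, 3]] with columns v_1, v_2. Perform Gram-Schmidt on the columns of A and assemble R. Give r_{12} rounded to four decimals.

r_{12} = -2.1213

e_1 = v_1/‖v_1‖ = (4, -4)/5.6569 = (0.7071, -0.7071).
r_{12} = e_1·v_2 = -2.1213.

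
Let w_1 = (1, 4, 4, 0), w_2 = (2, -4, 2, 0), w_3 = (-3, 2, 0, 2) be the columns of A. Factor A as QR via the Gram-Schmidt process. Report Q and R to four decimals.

w_1 = (1, 4, 4, 0); ‖w_1‖ = 5.7446, so e_1 = (0.1741, 0.6963, 0.6963, 0.0000).
e_1·w_2 = 0.1741·2 + 0.6963·(-4) + 0.6963·2 + 0.0000·0 = -1.0445.
u_2 = w_2 + 1.0445·e_1 = (2.1818, -3.2727, 2.7273, 0.0000).
‖u_2‖ = 4.7863, so e_2 = (0.4558, -0.6838, 0.5698, 0.0000).
e_1·w_3 = 0.1741·(-3) + 0.6963·2 + 0.6963·0 + 0.0000·2 = 0.8704; e_2·w_3 = 0.4558·(-3) + (-0.6838)·2 + 0.5698·0 + 0.0000·2 = -2.7351.
u_3 = w_3 − 0.8704·e_1 + 2.7351·e_2 = (-1.9048, -0.4762, 0.9524, 2.0000).
‖u_3‖ = 2.9601, so e_3 = (-0.6435, -0.1609, 0.3217, 0.6757).

Q = [[0.1741, 0.4558, -0.6435], [0.6963, -0.6838, -0.1609], [0.6963, 0.5698, 0.3217], [0.0000, 0.0000, 0.6757]], R = [[5.7446, -1.0445, 0.8704], [0.0000, 4.7863, -2.7351], [0.0000, 0.0000, 2.9601]]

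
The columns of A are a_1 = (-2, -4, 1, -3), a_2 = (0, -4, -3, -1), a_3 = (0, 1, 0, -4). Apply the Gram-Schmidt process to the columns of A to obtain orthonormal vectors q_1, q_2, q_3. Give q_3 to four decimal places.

a_1 = (-2, -4, 1, -3); ‖a_1‖ = 5.4772, so q_1 = (-0.3651, -0.7303, 0.1826, -0.5477).
q_1·a_2 = (-0.3651)·0 + (-0.7303)·(-4) + 0.1826·(-3) + (-0.5477)·(-1) = 2.9212.
u_2 = a_2 − 2.9212·q_1 = (1.0667, -1.8667, -3.5333, 0.6000).
‖u_2‖ = 4.1793, so q_2 = (0.2552, -0.4466, -0.8454, 0.1436).
q_1·a_3 = (-0.3651)·0 + (-0.7303)·1 + 0.1826·0 + (-0.5477)·(-4) = 1.4606; q_2·a_3 = 0.2552·0 + (-0.4466)·1 + (-0.8454)·0 + 0.1436·(-4) = -1.0209.
u_3 = a_3 − 1.4606·q_1 + 1.0209·q_2 = (0.7939, 1.6107, -1.1298, -3.0534).
‖u_3‖ = 3.7181, so q_3 = (0.2135, 0.4332, -0.3039, -0.8212).

q_3 = (0.2135, 0.4332, -0.3039, -0.8212)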